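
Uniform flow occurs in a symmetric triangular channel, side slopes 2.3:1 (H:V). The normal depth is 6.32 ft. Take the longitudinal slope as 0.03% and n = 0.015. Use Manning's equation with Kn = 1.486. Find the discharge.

Q = 320 ft³/s

For a triangular section with side slope z = 2.3: A = zy² = 2.3×6.32² = 91.87 ft²; P = 2y√(1+z²) = 2×6.32×2.508 = 31.7 ft.
Hydraulic radius R = A/P = 91.87/31.7 = 2.898 ft.
Manning's equation: Q = (1.486/n) A R^(2/3) S^(1/2) = (1.486/0.015) × 91.87 × 2.898^(2/3) × 0.0003^(1/2) = 320 ft³/s.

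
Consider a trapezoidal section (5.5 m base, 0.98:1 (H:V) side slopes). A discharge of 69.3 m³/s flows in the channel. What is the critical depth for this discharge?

At critical depth, Q² T / (g A³) = 1, i.e. A³/T = Q²/g = 69.3²/9.81 = 489.6.
Trying y = 2.68 m: A³/T = 960.7 — too large.
Trying y = 1.91 m: A³/T = 302 — too small.
Trying y = 2.2 m: A³/T = 487 — ≈ 489.6.

y_c = 2.2 m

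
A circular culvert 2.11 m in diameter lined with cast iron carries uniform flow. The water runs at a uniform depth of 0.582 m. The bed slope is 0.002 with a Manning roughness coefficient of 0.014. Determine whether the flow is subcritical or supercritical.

subcritical

For a circular section of diameter D = 2.11 m at depth y = 0.582 m, the central angle is θ = 2 arccos(1 − 2y/D) = 2.212 rad. Then A = (D²/8)(θ − sin θ) = 0.7848 m² and P = Dθ/2 = 2.333 m.
Hydraulic radius R = A/P = 0.7848/2.333 = 0.3363 m.
V = (1/n) R^(2/3) √S = (1/0.014) × 0.3363^(2/3) × √0.002 = 1.545 m/s. Hydraulic depth D_h = A/T = 0.7848/1.886 = 0.4161 m.
Froude number Fr = V/√(g·D_h) = 1.545/√(9.81×0.4161) = 0.765, which is less than 1, so the flow is subcritical.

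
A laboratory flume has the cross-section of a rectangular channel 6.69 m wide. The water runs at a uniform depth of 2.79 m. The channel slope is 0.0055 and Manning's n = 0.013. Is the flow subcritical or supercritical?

supercritical

Flow area A = b·y = 6.69 × 2.79 = 18.67 m². Wetted perimeter P = b + 2y = 6.69 + 2×2.79 = 12.27 m.
Hydraulic radius R = A/P = 18.67/12.27 = 1.521 m.
V = (1/n) R^(2/3) √S = (1/0.013) × 1.521^(2/3) × √0.0055 = 7.546 m/s. Hydraulic depth D_h = A/T = 18.67/6.69 = 2.79 m.
Froude number Fr = V/√(g·D_h) = 7.546/√(9.81×2.79) = 1.44, which is greater than 1, so the flow is supercritical.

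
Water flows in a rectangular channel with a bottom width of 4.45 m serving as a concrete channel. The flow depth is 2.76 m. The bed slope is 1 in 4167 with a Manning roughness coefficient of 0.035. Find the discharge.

Flow area A = b·y = 4.45 × 2.76 = 12.28 m². Wetted perimeter P = b + 2y = 4.45 + 2×2.76 = 9.97 m.
Hydraulic radius R = A/P = 12.28/9.97 = 1.232 m.
Manning's equation: Q = (1/n) A R^(2/3) S^(1/2) = (1/0.035) × 12.28 × 1.232^(2/3) × 0.00024^(1/2) = 6.25 m³/s.

Q = 6.25 m³/s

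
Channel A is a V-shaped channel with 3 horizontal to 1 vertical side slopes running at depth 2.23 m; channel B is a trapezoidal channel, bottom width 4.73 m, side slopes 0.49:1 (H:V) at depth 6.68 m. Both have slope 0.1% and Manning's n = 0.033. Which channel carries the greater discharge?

channel B

Channel A: For a triangular section with side slope z = 3: A = zy² = 3×2.23² = 14.92 m²; P = 2y√(1+z²) = 2×2.23×3.162 = 14.1 m. Hydraulic radius R = A/P = 14.92/14.1 = 1.058 m. Q_A = (1/0.033)·14.92·1.058^(2/3)·√0.001 = 14.84 m³/s.
Channel B: With bottom width b = 4.73 m and side slope z = 0.49: A = (b + zy)y = (4.73 + 0.49×6.68)×6.68 = 53.46 m²; P = b + 2y√(1+z²) = 4.73 + 2×6.68×1.114 = 19.61 m. Hydraulic radius R = A/P = 53.46/19.61 = 2.727 m. Q_B = (1/0.033)·53.46·2.727^(2/3)·√0.001 = 99.99 m³/s.
Q_A = 14.84 m³/s vs Q_B = 99.99 m³/s, so channel B carries more.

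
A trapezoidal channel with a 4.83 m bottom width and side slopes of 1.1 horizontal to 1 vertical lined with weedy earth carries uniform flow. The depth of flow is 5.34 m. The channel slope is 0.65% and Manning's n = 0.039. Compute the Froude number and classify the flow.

With bottom width b = 4.83 m and side slope z = 1.1: A = (b + zy)y = (4.83 + 1.1×5.34)×5.34 = 57.16 m²; P = b + 2y√(1+z²) = 4.83 + 2×5.34×1.487 = 20.71 m.
Hydraulic radius R = A/P = 57.16/20.71 = 2.76 m.
V = (1/n) R^(2/3) √S = (1/0.039) × 2.76^(2/3) × √0.0065 = 4.068 m/s. Hydraulic depth D_h = A/T = 57.16/16.58 = 3.448 m.
Froude number Fr = V/√(g·D_h) = 4.068/√(9.81×3.448) = 0.699, which is less than 1, so the flow is subcritical.

subcritical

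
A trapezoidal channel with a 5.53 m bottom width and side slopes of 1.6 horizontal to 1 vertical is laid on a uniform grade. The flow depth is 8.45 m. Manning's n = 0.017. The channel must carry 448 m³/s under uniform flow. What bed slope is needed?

S = 0.00032

With bottom width b = 5.53 m and side slope z = 1.6: A = (b + zy)y = (5.53 + 1.6×8.45)×8.45 = 161 m²; P = b + 2y√(1+z²) = 5.53 + 2×8.45×1.887 = 37.42 m.
Hydraulic radius R = A/P = 161/37.42 = 4.302 m.
From Manning's equation, S = [nQ / (1 A R^(2/3))]² = [0.017 × 448 / (1 × 161 × 4.302^(2/3))]² = 0.00032.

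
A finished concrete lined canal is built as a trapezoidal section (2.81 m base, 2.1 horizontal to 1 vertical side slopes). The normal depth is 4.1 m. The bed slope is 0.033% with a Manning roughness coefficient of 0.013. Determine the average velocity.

V = 2.32 m/s

With bottom width b = 2.81 m and side slope z = 2.1: A = (b + zy)y = (2.81 + 2.1×4.1)×4.1 = 46.82 m²; P = b + 2y√(1+z²) = 2.81 + 2×4.1×2.326 = 21.88 m.
Hydraulic radius R = A/P = 46.82/21.88 = 2.14 m.
From Manning's equation, V = (1/n) R^(2/3) S^(1/2) = (1/0.013) × 2.14^(2/3) × 0.00033^(1/2) = 2.32 m/s.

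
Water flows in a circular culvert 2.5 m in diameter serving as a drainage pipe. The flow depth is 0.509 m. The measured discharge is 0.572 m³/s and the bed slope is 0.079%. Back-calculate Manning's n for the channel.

n = 0.016

For a circular section of diameter D = 2.5 m at depth y = 0.509 m, the central angle is θ = 2 arccos(1 − 2y/D) = 1.873 rad. Then A = (D²/8)(θ − sin θ) = 0.717 m² and P = Dθ/2 = 2.341 m.
Hydraulic radius R = A/P = 0.717/2.341 = 0.3063 m.
Rearranging Manning's equation: n = (1/Q) A R^(2/3) S^(1/2) = (1/0.572) × 0.717 × 0.3063^(2/3) × √0.00079 = 0.016.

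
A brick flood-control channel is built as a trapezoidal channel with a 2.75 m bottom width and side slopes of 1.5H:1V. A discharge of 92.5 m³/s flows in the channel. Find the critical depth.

At critical depth, Q² T / (g A³) = 1, i.e. A³/T = Q²/g = 92.5²/9.81 = 872.2.
Try y = 2.33 m: A³/T = 316.3 — too small.
Try y = 3 m: A³/T = 875.7 — matches.

y_c = 3 m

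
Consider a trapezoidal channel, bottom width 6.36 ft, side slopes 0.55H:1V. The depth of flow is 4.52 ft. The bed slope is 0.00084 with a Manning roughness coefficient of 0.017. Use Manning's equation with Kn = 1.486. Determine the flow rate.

Q = 181 ft³/s

With bottom width b = 6.36 ft and side slope z = 0.55: A = (b + zy)y = (6.36 + 0.55×4.52)×4.52 = 39.98 ft²; P = b + 2y√(1+z²) = 6.36 + 2×4.52×1.141 = 16.68 ft.
Hydraulic radius R = A/P = 39.98/16.68 = 2.398 ft.
Manning's equation: Q = (1.486/n) A R^(2/3) S^(1/2) = (1.486/0.017) × 39.98 × 2.398^(2/3) × 0.00084^(1/2) = 181 ft³/s.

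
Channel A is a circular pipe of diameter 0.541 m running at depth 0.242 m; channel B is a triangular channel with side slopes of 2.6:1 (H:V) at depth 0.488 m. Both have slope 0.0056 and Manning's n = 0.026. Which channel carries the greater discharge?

Channel A: For a circular section of diameter D = 0.541 m at depth y = 0.242 m, the central angle is θ = 2 arccos(1 − 2y/D) = 2.93 rad. Then A = (D²/8)(θ − sin θ) = 0.09955 m² and P = Dθ/2 = 0.7927 m. Hydraulic radius R = A/P = 0.09955/0.7927 = 0.1256 m. Q_A = (1/0.026)·0.09955·0.1256^(2/3)·√0.0056 = 0.07185 m³/s.
Channel B: For a triangular section with side slope z = 2.6: A = zy² = 2.6×0.488² = 0.6192 m²; P = 2y√(1+z²) = 2×0.488×2.786 = 2.719 m. Hydraulic radius R = A/P = 0.6192/2.719 = 0.2277 m. Q_B = (1/0.026)·0.6192·0.2277^(2/3)·√0.0056 = 0.6646 m³/s.
Q_A = 0.07185 m³/s vs Q_B = 0.6646 m³/s, so channel B carries more.

channel B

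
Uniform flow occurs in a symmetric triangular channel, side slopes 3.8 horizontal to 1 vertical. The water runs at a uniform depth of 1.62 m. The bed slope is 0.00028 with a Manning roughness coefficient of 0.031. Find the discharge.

Q = 4.57 m³/s

For a triangular section with side slope z = 3.8: A = zy² = 3.8×1.62² = 9.973 m²; P = 2y√(1+z²) = 2×1.62×3.929 = 12.73 m.
Hydraulic radius R = A/P = 9.973/12.73 = 0.7833 m.
Manning's equation: Q = (1/n) A R^(2/3) S^(1/2) = (1/0.031) × 9.973 × 0.7833^(2/3) × 0.00028^(1/2) = 4.57 m³/s.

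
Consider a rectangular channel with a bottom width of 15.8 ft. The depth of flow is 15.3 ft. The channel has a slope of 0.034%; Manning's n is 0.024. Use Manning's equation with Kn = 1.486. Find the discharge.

Flow area A = b·y = 15.8 × 15.3 = 241.7 ft². Wetted perimeter P = b + 2y = 15.8 + 2×15.3 = 46.4 ft.
Hydraulic radius R = A/P = 241.7/46.4 = 5.21 ft.
Manning's equation: Q = (1.486/n) A R^(2/3) S^(1/2) = (1.486/0.024) × 241.7 × 5.21^(2/3) × 0.00034^(1/2) = 829 ft³/s.

Q = 829 ft³/s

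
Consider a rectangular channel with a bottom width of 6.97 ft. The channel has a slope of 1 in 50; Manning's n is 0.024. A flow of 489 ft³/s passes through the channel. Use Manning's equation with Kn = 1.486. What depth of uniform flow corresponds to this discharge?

Manning's equation rearranged: A R^(2/3) = nQ / (1.486·√S) = 0.024 × 489 / (1.486 × √0.02) = 55.85.
Try y = 3.77 ft: A R^(2/3) = 39.04 — too small.
Try y = 4.97 ft: A R^(2/3) = 55.88 — ≈ 55.85.

y_n = 4.97 ft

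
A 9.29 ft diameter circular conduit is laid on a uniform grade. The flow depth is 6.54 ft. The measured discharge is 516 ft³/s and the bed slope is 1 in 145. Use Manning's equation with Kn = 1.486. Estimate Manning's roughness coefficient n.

n = 0.024

For a circular section of diameter D = 9.29 ft at depth y = 6.54 ft, the central angle is θ = 2 arccos(1 − 2y/D) = 3.982 rad. Then A = (D²/8)(θ − sin θ) = 50.99 ft² and P = Dθ/2 = 18.5 ft.
Hydraulic radius R = A/P = 50.99/18.5 = 2.757 ft.
Rearranging Manning's equation: n = (1.486/Q) A R^(2/3) S^(1/2) = (1.486/516) × 50.99 × 2.757^(2/3) × √0.006897 = 0.024.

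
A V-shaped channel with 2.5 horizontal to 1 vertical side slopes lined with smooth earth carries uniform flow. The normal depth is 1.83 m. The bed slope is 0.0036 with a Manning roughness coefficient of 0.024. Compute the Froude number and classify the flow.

subcritical

For a triangular section with side slope z = 2.5: A = zy² = 2.5×1.83² = 8.372 m²; P = 2y√(1+z²) = 2×1.83×2.693 = 9.855 m.
Hydraulic radius R = A/P = 8.372/9.855 = 0.8496 m.
V = (1/n) R^(2/3) √S = (1/0.024) × 0.8496^(2/3) × √0.0036 = 2.243 m/s. Hydraulic depth D_h = A/T = 8.372/9.15 = 0.915 m.
Froude number Fr = V/√(g·D_h) = 2.243/√(9.81×0.915) = 0.748, which is less than 1, so the flow is subcritical.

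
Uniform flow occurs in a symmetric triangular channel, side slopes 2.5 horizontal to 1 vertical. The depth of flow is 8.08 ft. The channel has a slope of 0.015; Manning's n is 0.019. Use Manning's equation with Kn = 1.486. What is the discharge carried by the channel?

For a triangular section with side slope z = 2.5: A = zy² = 2.5×8.08² = 163.2 ft²; P = 2y√(1+z²) = 2×8.08×2.693 = 43.51 ft.
Hydraulic radius R = A/P = 163.2/43.51 = 3.751 ft.
Manning's equation: Q = (1.486/n) A R^(2/3) S^(1/2) = (1.486/0.019) × 163.2 × 3.751^(2/3) × 0.015^(1/2) = 3770 ft³/s.

Q = 3770 ft³/s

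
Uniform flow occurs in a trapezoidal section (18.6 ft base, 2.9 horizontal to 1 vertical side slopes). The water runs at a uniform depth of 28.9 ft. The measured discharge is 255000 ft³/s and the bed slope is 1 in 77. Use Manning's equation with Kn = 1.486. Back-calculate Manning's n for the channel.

With bottom width b = 18.6 ft and side slope z = 2.9: A = (b + zy)y = (18.6 + 2.9×28.9)×28.9 = 2960 ft²; P = b + 2y√(1+z²) = 18.6 + 2×28.9×3.068 = 195.9 ft.
Hydraulic radius R = A/P = 2960/195.9 = 15.11 ft.
Rearranging Manning's equation: n = (1.486/Q) A R^(2/3) S^(1/2) = (1.486/255000) × 2960 × 15.11^(2/3) × √0.01299 = 0.012.

n = 0.012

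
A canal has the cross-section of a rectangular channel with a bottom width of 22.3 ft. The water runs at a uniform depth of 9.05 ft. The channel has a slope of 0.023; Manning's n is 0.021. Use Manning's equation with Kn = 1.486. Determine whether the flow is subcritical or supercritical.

supercritical

Flow area A = b·y = 22.3 × 9.05 = 201.8 ft². Wetted perimeter P = b + 2y = 22.3 + 2×9.05 = 40.4 ft.
Hydraulic radius R = A/P = 201.8/40.4 = 4.995 ft.
V = (1.486/n) R^(2/3) √S = (1.486/0.021) × 4.995^(2/3) × √0.023 = 31.36 ft/s. Hydraulic depth D_h = A/T = 201.8/22.3 = 9.05 ft.
Froude number Fr = V/√(g·D_h) = 31.36/√(32.2×9.05) = 1.84, which is greater than 1, so the flow is supercritical.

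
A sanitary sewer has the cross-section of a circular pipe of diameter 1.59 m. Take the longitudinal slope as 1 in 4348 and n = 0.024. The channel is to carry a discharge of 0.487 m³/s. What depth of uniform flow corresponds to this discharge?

y_n = 0.997 m

Manning's equation rearranged: A R^(2/3) = nQ / (1·√S) = 0.024 × 0.487 / (√0.00023) = 0.7707.
Trying y = 1.18 m: A R^(2/3) = 0.9668 — high.
Trying y = 0.835 m: A R^(2/3) = 0.5828 — low.
Trying y = 0.997 m: A R^(2/3) = 0.7706 — close enough.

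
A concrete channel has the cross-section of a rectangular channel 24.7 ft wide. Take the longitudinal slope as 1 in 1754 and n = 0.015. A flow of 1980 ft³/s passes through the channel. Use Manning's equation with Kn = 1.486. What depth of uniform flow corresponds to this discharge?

y_n = 10.6 ft

Manning's equation rearranged: A R^(2/3) = nQ / (1.486·√S) = 0.015 × 1980 / (1.486 × √0.0005701) = 837.1.
Try y = 11.6 ft: A R^(2/3) = 944.1 — over.
Try y = 10.6 ft: A R^(2/3) = 835.9 — close enough.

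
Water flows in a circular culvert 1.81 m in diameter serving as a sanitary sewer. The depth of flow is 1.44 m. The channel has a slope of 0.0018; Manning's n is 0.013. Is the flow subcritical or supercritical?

For a circular section of diameter D = 1.81 m at depth y = 1.44 m, the central angle is θ = 2 arccos(1 − 2y/D) = 4.407 rad. Then A = (D²/8)(θ − sin θ) = 2.195 m² and P = Dθ/2 = 3.988 m.
Hydraulic radius R = A/P = 2.195/3.988 = 0.5504 m.
V = (1/n) R^(2/3) √S = (1/0.013) × 0.5504^(2/3) × √0.0018 = 2.192 m/s. Hydraulic depth D_h = A/T = 2.195/1.46 = 1.504 m.
Froude number Fr = V/√(g·D_h) = 2.192/√(9.81×1.504) = 0.571, which is less than 1, so the flow is subcritical.

subcritical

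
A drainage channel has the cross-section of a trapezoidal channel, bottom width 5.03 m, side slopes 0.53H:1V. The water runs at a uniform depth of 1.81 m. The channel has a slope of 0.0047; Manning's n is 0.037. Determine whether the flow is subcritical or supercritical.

With bottom width b = 5.03 m and side slope z = 0.53: A = (b + zy)y = (5.03 + 0.53×1.81)×1.81 = 10.84 m²; P = b + 2y√(1+z²) = 5.03 + 2×1.81×1.132 = 9.127 m.
Hydraulic radius R = A/P = 10.84/9.127 = 1.188 m.
V = (1/n) R^(2/3) √S = (1/0.037) × 1.188^(2/3) × √0.0047 = 2.078 m/s. Hydraulic depth D_h = A/T = 10.84/6.949 = 1.56 m.
Froude number Fr = V/√(g·D_h) = 2.078/√(9.81×1.56) = 0.531, which is less than 1, so the flow is subcritical.

subcritical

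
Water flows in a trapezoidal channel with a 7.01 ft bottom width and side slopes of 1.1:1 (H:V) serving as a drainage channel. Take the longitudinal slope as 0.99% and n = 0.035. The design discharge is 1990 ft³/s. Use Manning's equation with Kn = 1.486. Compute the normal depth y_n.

Manning's equation rearranged: A R^(2/3) = nQ / (1.486·√S) = 0.035 × 1990 / (1.486 × √0.0099) = 471.1.
Trying y = 8.28 ft: A R^(2/3) = 348.5 — low.
Trying y = 12 ft: A R^(2/3) = 772.2 — high.
Trying y = 9.55 ft: A R^(2/3) = 471 — matches.

y_n = 9.55 ft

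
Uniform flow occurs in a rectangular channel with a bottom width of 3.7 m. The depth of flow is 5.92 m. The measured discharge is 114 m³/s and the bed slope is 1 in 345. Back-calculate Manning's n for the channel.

Flow area A = b·y = 3.7 × 5.92 = 21.9 m². Wetted perimeter P = b + 2y = 3.7 + 2×5.92 = 15.54 m.
Hydraulic radius R = A/P = 21.9/15.54 = 1.41 m.
Rearranging Manning's equation: n = (1/Q) A R^(2/3) S^(1/2) = (1/114) × 21.9 × 1.41^(2/3) × √0.002899 = 0.013.

n = 0.013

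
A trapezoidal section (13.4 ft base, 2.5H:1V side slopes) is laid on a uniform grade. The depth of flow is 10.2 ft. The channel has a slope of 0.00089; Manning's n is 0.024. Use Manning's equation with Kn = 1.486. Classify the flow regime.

With bottom width b = 13.4 ft and side slope z = 2.5: A = (b + zy)y = (13.4 + 2.5×10.2)×10.2 = 396.8 ft²; P = b + 2y√(1+z²) = 13.4 + 2×10.2×2.693 = 68.33 ft.
Hydraulic radius R = A/P = 396.8/68.33 = 5.807 ft.
V = (1.486/n) R^(2/3) √S = (1.486/0.024) × 5.807^(2/3) × √0.00089 = 5.968 ft/s. Hydraulic depth D_h = A/T = 396.8/64.4 = 6.161 ft.
Froude number Fr = V/√(g·D_h) = 5.968/√(32.2×6.161) = 0.424, which is less than 1, so the flow is subcritical.

subcritical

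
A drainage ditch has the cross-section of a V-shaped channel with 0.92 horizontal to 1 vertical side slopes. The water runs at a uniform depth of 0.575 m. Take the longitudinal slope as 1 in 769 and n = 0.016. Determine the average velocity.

V = 0.757 m/s

For a triangular section with side slope z = 0.92: A = zy² = 0.92×0.575² = 0.3042 m²; P = 2y√(1+z²) = 2×0.575×1.359 = 1.563 m.
Hydraulic radius R = A/P = 0.3042/1.563 = 0.1947 m.
From Manning's equation, V = (1/n) R^(2/3) S^(1/2) = (1/0.016) × 0.1947^(2/3) × 0.0013^(1/2) = 0.757 m/s.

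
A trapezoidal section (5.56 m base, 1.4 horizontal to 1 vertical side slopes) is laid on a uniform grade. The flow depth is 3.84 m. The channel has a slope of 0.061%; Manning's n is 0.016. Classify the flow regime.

With bottom width b = 5.56 m and side slope z = 1.4: A = (b + zy)y = (5.56 + 1.4×3.84)×3.84 = 41.99 m²; P = b + 2y√(1+z²) = 5.56 + 2×3.84×1.72 = 18.77 m.
Hydraulic radius R = A/P = 41.99/18.77 = 2.237 m.
V = (1/n) R^(2/3) √S = (1/0.016) × 2.237^(2/3) × √0.00061 = 2.64 m/s. Hydraulic depth D_h = A/T = 41.99/16.31 = 2.574 m.
Froude number Fr = V/√(g·D_h) = 2.64/√(9.81×2.574) = 0.525, which is less than 1, so the flow is subcritical.

subcritical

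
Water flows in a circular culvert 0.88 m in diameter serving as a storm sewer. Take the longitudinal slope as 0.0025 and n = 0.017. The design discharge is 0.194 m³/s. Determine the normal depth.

y_n = 0.329 m

Manning's equation rearranged: A R^(2/3) = nQ / (1·√S) = 0.017 × 0.194 / (√0.0025) = 0.06596.
Trying y = 0.363 m: A R^(2/3) = 0.079 — too large.
Trying y = 0.294 m: A R^(2/3) = 0.05337 — too small.
Trying y = 0.329 m: A R^(2/3) = 0.06594 — ≈ 0.06596.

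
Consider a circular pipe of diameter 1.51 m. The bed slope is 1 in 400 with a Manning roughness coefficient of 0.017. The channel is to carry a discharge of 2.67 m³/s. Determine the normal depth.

y_n = 1.2 m

Manning's equation rearranged: A R^(2/3) = nQ / (1·√S) = 0.017 × 2.67 / (√0.0025) = 0.9078.
Trying y = 1.02 m: A R^(2/3) = 0.7467 — low.
Trying y = 1.4 m: A R^(2/3) = 1.005 — high.
Trying y = 1.2 m: A R^(2/3) = 0.9083 — close enough.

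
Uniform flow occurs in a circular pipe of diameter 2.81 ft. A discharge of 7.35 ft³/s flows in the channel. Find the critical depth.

At critical depth, Q² T / (g A³) = 1, i.e. A³/T = Q²/g = 7.35²/32.2 = 1.678.
Trying y = 0.717 ft: A³/T = 0.793 — too small.
Trying y = 0.87 ft: A³/T = 1.681 — ≈ 1.678.

y_c = 0.87 ft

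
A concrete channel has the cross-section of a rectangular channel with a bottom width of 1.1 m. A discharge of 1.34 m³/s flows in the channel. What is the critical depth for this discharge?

For a rectangular channel, critical depth y_c = (q²/g)^(1/3) where q = Q/b = 1.34/1.1 = 1.218 m²/s.
So y_c = (1.218²/9.81)^(1/3) = 0.533 m.

y_c = 0.533 m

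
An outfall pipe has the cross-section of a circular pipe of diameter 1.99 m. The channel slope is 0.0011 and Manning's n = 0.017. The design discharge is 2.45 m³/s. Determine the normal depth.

Manning's equation rearranged: A R^(2/3) = nQ / (1·√S) = 0.017 × 2.45 / (√0.0011) = 1.256.
Try y = 0.886 m: A R^(2/3) = 0.7982 — low.
Try y = 1.16 m: A R^(2/3) = 1.255 — matches.

y_n = 1.16 m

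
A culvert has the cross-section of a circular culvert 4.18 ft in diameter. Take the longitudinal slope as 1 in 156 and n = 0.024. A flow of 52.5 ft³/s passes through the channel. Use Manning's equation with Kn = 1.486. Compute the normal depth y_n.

y_n = 2.7 ft

Manning's equation rearranged: A R^(2/3) = nQ / (1.486·√S) = 0.024 × 52.5 / (1.486 × √0.00641) = 10.59.
At y = 3.07 ft: A R^(2/3) = 12.57 — over.
At y = 2.7 ft: A R^(2/3) = 10.59 — close enough.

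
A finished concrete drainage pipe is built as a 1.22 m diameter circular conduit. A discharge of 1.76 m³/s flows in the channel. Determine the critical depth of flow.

At critical depth, Q² T / (g A³) = 1, i.e. A³/T = Q²/g = 1.76²/9.81 = 0.3158.
Trying y = 0.63 m: A³/T = 0.1851 — low.
Trying y = 0.925 m: A³/T = 0.8231 — high.
Trying y = 0.724 m: A³/T = 0.315 — matches.

y_c = 0.724 m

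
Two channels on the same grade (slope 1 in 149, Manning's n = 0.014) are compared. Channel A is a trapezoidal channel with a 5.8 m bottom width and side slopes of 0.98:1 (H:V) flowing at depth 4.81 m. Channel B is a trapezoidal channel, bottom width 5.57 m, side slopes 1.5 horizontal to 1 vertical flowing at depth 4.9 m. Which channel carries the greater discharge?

channel B

Channel A: With bottom width b = 5.8 m and side slope z = 0.98: A = (b + zy)y = (5.8 + 0.98×4.81)×4.81 = 50.57 m²; P = b + 2y√(1+z²) = 5.8 + 2×4.81×1.4 = 19.27 m. Hydraulic radius R = A/P = 50.57/19.27 = 2.624 m. Q_A = (1/0.014)·50.57·2.624^(2/3)·√0.006711 = 563 m³/s.
Channel B: With bottom width b = 5.57 m and side slope z = 1.5: A = (b + zy)y = (5.57 + 1.5×4.9)×4.9 = 63.31 m²; P = b + 2y√(1+z²) = 5.57 + 2×4.9×1.803 = 23.24 m. Hydraulic radius R = A/P = 63.31/23.24 = 2.724 m. Q_B = (1/0.014)·63.31·2.724^(2/3)·√0.006711 = 722.6 m³/s.
Q_A = 563 m³/s vs Q_B = 722.6 m³/s, so channel B carries more.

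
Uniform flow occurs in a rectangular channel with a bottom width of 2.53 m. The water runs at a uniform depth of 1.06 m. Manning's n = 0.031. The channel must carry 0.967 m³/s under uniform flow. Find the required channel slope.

S = 0.00026

Flow area A = b·y = 2.53 × 1.06 = 2.682 m². Wetted perimeter P = b + 2y = 2.53 + 2×1.06 = 4.65 m.
Hydraulic radius R = A/P = 2.682/4.65 = 0.5767 m.
From Manning's equation, S = [nQ / (1 A R^(2/3))]² = [0.031 × 0.967 / (1 × 2.682 × 0.5767^(2/3))]² = 0.00026.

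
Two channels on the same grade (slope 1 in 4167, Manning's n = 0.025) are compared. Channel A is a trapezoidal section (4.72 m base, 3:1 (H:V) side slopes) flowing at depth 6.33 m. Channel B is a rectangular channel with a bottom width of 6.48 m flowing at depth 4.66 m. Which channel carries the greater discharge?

Channel A: With bottom width b = 4.72 m and side slope z = 3: A = (b + zy)y = (4.72 + 3×6.33)×6.33 = 150.1 m²; P = b + 2y√(1+z²) = 4.72 + 2×6.33×3.162 = 44.75 m. Hydraulic radius R = A/P = 150.1/44.75 = 3.354 m. Q_A = (1/0.025)·150.1·3.354^(2/3)·√0.00024 = 208.4 m³/s.
Channel B: Flow area A = b·y = 6.48 × 4.66 = 30.2 m². Wetted perimeter P = b + 2y = 6.48 + 2×4.66 = 15.8 m. Hydraulic radius R = A/P = 30.2/15.8 = 1.911 m. Q_B = (1/0.025)·30.2·1.911^(2/3)·√0.00024 = 28.82 m³/s.
Q_A = 208.4 m³/s vs Q_B = 28.82 m³/s, so channel A carries more.

channel A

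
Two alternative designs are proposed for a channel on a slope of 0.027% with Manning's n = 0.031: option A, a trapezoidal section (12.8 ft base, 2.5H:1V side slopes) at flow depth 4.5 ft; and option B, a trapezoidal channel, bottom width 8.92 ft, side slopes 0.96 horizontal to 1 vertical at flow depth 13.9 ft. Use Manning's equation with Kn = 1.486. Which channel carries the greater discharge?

Channel A: With bottom width b = 12.8 ft and side slope z = 2.5: A = (b + zy)y = (12.8 + 2.5×4.5)×4.5 = 108.2 ft²; P = b + 2y√(1+z²) = 12.8 + 2×4.5×2.693 = 37.03 ft. Hydraulic radius R = A/P = 108.2/37.03 = 2.922 ft. Q_A = (1.486/0.031)·108.2·2.922^(2/3)·√0.00027 = 174.2 ft³/s.
Channel B: With bottom width b = 8.92 ft and side slope z = 0.96: A = (b + zy)y = (8.92 + 0.96×13.9)×13.9 = 309.5 ft²; P = b + 2y√(1+z²) = 8.92 + 2×13.9×1.386 = 47.46 ft. Hydraulic radius R = A/P = 309.5/47.46 = 6.521 ft. Q_B = (1.486/0.031)·309.5·6.521^(2/3)·√0.00027 = 850.8 ft³/s.
Q_A = 174.2 ft³/s vs Q_B = 850.8 ft³/s, so channel B carries more.

channel B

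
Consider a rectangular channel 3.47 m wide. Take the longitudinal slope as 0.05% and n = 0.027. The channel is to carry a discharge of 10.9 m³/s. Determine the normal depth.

Manning's equation rearranged: A R^(2/3) = nQ / (1·√S) = 0.027 × 10.9 / (√0.0005) = 13.16.
At y = 2.58 m: A R^(2/3) = 9.174 — too small.
At y = 3.45 m: A R^(2/3) = 13.17 — ≈ 13.16.

y_n = 3.45 m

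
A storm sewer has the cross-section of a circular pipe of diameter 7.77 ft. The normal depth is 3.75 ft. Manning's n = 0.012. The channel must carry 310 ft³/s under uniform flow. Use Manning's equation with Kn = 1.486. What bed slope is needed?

S = 0.00519

For a circular section of diameter D = 7.77 ft at depth y = 3.75 ft, the central angle is θ = 2 arccos(1 − 2y/D) = 3.072 rad. Then A = (D²/8)(θ − sin θ) = 22.66 ft² and P = Dθ/2 = 11.94 ft.
Hydraulic radius R = A/P = 22.66/11.94 = 1.899 ft.
From Manning's equation, S = [nQ / (1.486 A R^(2/3))]² = [0.012 × 310 / (1.486 × 22.66 × 1.899^(2/3))]² = 0.00519.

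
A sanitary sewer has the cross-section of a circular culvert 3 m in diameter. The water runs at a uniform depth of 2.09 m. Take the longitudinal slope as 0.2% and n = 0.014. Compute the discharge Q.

Q = 15.5 m³/s

For a circular section of diameter D = 3 m at depth y = 2.09 m, the central angle is θ = 2 arccos(1 − 2y/D) = 3.95 rad. Then A = (D²/8)(θ − sin θ) = 5.258 m² and P = Dθ/2 = 5.925 m.
Hydraulic radius R = A/P = 5.258/5.925 = 0.8873 m.
Manning's equation: Q = (1/n) A R^(2/3) S^(1/2) = (1/0.014) × 5.258 × 0.8873^(2/3) × 0.002^(1/2) = 15.5 m³/s.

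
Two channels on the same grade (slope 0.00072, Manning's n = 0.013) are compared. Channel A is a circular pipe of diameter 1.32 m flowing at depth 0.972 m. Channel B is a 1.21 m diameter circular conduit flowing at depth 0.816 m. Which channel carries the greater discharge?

Channel A: For a circular section of diameter D = 1.32 m at depth y = 0.972 m, the central angle is θ = 2 arccos(1 − 2y/D) = 4.126 rad. Then A = (D²/8)(θ − sin θ) = 1.08 m² and P = Dθ/2 = 2.723 m. Hydraulic radius R = A/P = 1.08/2.723 = 0.3966 m. Q_A = (1/0.013)·1.08·0.3966^(2/3)·√0.00072 = 1.204 m³/s.
Channel B: For a circular section of diameter D = 1.21 m at depth y = 0.816 m, the central angle is θ = 2 arccos(1 − 2y/D) = 3.854 rad. Then A = (D²/8)(θ − sin θ) = 0.825 m² and P = Dθ/2 = 2.332 m. Hydraulic radius R = A/P = 0.825/2.332 = 0.3538 m. Q_B = (1/0.013)·0.825·0.3538^(2/3)·√0.00072 = 0.8518 m³/s.
Q_A = 1.204 m³/s vs Q_B = 0.8518 m³/s, so channel A carries more.

channel A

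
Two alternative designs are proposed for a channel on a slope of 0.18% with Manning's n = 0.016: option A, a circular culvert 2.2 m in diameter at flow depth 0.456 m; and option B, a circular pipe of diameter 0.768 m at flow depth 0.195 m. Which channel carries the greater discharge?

channel A

Channel A: For a circular section of diameter D = 2.2 m at depth y = 0.456 m, the central angle is θ = 2 arccos(1 − 2y/D) = 1.891 rad. Then A = (D²/8)(θ − sin θ) = 0.5696 m² and P = Dθ/2 = 2.08 m. Hydraulic radius R = A/P = 0.5696/2.08 = 0.2739 m. Q_A = (1/0.016)·0.5696·0.2739^(2/3)·√0.0018 = 0.6369 m³/s.
Channel B: For a circular section of diameter D = 0.768 m at depth y = 0.195 m, the central angle is θ = 2 arccos(1 − 2y/D) = 2.112 rad. Then A = (D²/8)(θ − sin θ) = 0.09257 m² and P = Dθ/2 = 0.8112 m. Hydraulic radius R = A/P = 0.09257/0.8112 = 0.1141 m. Q_B = (1/0.016)·0.09257·0.1141^(2/3)·√0.0018 = 0.05775 m³/s.
Q_A = 0.6369 m³/s vs Q_B = 0.05775 m³/s, so channel A carries more.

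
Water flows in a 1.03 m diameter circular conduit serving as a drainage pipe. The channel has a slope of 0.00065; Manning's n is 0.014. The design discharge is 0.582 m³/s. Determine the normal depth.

Manning's equation rearranged: A R^(2/3) = nQ / (1·√S) = 0.014 × 0.582 / (√0.00065) = 0.3196.
Try y = 0.908 m: A R^(2/3) = 0.3559 — high.
Try y = 0.672 m: A R^(2/3) = 0.2565 — low.
Try y = 0.8 m: A R^(2/3) = 0.3198 — ≈ 0.3196.

y_n = 0.8 m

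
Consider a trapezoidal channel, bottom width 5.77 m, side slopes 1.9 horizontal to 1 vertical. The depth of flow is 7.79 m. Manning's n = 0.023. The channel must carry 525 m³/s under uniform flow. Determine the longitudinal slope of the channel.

With bottom width b = 5.77 m and side slope z = 1.9: A = (b + zy)y = (5.77 + 1.9×7.79)×7.79 = 160.2 m²; P = b + 2y√(1+z²) = 5.77 + 2×7.79×2.147 = 39.22 m.
Hydraulic radius R = A/P = 160.2/39.22 = 4.086 m.
From Manning's equation, S = [nQ / (1 A R^(2/3))]² = [0.023 × 525 / (1 × 160.2 × 4.086^(2/3))]² = 0.000869.

S = 0.000869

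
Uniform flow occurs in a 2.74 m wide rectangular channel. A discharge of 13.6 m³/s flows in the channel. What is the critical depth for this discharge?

For a rectangular channel, critical depth y_c = (q²/g)^(1/3) where q = Q/b = 13.6/2.74 = 4.964 m²/s.
So y_c = (4.964²/9.81)^(1/3) = 1.36 m.

y_c = 1.36 m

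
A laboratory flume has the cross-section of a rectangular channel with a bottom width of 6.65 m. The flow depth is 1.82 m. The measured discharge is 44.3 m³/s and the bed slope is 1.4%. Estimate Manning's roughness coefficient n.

n = 0.036

Flow area A = b·y = 6.65 × 1.82 = 12.1 m². Wetted perimeter P = b + 2y = 6.65 + 2×1.82 = 10.29 m.
Hydraulic radius R = A/P = 12.1/10.29 = 1.176 m.
Rearranging Manning's equation: n = (1/Q) A R^(2/3) S^(1/2) = (1/44.3) × 12.1 × 1.176^(2/3) × √0.014 = 0.036.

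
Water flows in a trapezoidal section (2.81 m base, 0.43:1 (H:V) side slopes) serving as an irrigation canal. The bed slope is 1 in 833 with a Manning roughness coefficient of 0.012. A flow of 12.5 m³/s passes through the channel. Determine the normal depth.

y_n = 1.43 m

Manning's equation rearranged: A R^(2/3) = nQ / (1·√S) = 0.012 × 12.5 / (√0.0012) = 4.329.
At y = 1.26 m: A R^(2/3) = 3.519 — short.
At y = 1.64 m: A R^(2/3) = 5.388 — over.
At y = 1.43 m: A R^(2/3) = 4.315 — matches.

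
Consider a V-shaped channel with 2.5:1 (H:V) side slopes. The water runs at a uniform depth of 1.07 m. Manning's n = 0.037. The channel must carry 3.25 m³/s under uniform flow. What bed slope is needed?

S = 0.00449

For a triangular section with side slope z = 2.5: A = zy² = 2.5×1.07² = 2.862 m²; P = 2y√(1+z²) = 2×1.07×2.693 = 5.762 m.
Hydraulic radius R = A/P = 2.862/5.762 = 0.4967 m.
From Manning's equation, S = [nQ / (1 A R^(2/3))]² = [0.037 × 3.25 / (1 × 2.862 × 0.4967^(2/3))]² = 0.00449.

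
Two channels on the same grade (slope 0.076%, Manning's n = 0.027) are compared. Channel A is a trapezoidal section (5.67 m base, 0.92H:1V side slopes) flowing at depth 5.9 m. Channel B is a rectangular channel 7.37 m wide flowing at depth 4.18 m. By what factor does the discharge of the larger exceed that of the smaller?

Channel A: With bottom width b = 5.67 m and side slope z = 0.92: A = (b + zy)y = (5.67 + 0.92×5.9)×5.9 = 65.48 m²; P = b + 2y√(1+z²) = 5.67 + 2×5.9×1.359 = 21.7 m. Hydraulic radius R = A/P = 65.48/21.7 = 3.017 m. Q_A = (1/0.027)·65.48·3.017^(2/3)·√0.00076 = 139.6 m³/s.
Channel B: Flow area A = b·y = 7.37 × 4.18 = 30.81 m². Wetted perimeter P = b + 2y = 7.37 + 2×4.18 = 15.73 m. Hydraulic radius R = A/P = 30.81/15.73 = 1.958 m. Q_B = (1/0.027)·30.81·1.958^(2/3)·√0.00076 = 49.24 m³/s.
The larger discharge is 139.6 m³/s and the smaller is 49.24 m³/s; the ratio is 2.83.

2.83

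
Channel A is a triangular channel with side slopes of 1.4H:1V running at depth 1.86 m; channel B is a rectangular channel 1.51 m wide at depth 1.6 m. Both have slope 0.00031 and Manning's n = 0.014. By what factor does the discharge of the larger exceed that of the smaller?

2.6

Channel A: For a triangular section with side slope z = 1.4: A = zy² = 1.4×1.86² = 4.843 m²; P = 2y√(1+z²) = 2×1.86×1.72 = 6.4 m. Hydraulic radius R = A/P = 4.843/6.4 = 0.7568 m. Q_A = (1/0.014)·4.843·0.7568^(2/3)·√0.00031 = 5.058 m³/s.
Channel B: Flow area A = b·y = 1.51 × 1.6 = 2.416 m². Wetted perimeter P = b + 2y = 1.51 + 2×1.6 = 4.71 m. Hydraulic radius R = A/P = 2.416/4.71 = 0.513 m. Q_B = (1/0.014)·2.416·0.513^(2/3)·√0.00031 = 1.947 m³/s.
The larger discharge is 5.058 m³/s and the smaller is 1.947 m³/s; the ratio is 2.6.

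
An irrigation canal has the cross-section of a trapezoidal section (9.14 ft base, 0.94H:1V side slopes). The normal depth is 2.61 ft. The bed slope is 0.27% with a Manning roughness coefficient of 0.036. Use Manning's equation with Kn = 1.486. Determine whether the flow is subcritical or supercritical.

With bottom width b = 9.14 ft and side slope z = 0.94: A = (b + zy)y = (9.14 + 0.94×2.61)×2.61 = 30.26 ft²; P = b + 2y√(1+z²) = 9.14 + 2×2.61×1.372 = 16.3 ft.
Hydraulic radius R = A/P = 30.26/16.3 = 1.856 ft.
V = (1.486/n) R^(2/3) √S = (1.486/0.036) × 1.856^(2/3) × √0.0027 = 3.239 ft/s. Hydraulic depth D_h = A/T = 30.26/14.05 = 2.154 ft.
Froude number Fr = V/√(g·D_h) = 3.239/√(32.2×2.154) = 0.389, which is less than 1, so the flow is subcritical.

subcritical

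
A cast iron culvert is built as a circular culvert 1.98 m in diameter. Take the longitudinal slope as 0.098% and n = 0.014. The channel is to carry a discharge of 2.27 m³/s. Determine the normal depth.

y_n = 1.02 m

Manning's equation rearranged: A R^(2/3) = nQ / (1·√S) = 0.014 × 2.27 / (√0.00098) = 1.015.
Try y = 1.26 m: A R^(2/3) = 1.413 — over.
Try y = 0.859 m: A R^(2/3) = 0.752 — short.
Try y = 1.02 m: A R^(2/3) = 1.013 — ≈ 1.015.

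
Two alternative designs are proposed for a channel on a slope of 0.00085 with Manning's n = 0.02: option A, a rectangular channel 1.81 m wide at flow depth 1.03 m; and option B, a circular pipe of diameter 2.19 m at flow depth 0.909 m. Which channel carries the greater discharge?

channel A

Channel A: Flow area A = b·y = 1.81 × 1.03 = 1.864 m². Wetted perimeter P = b + 2y = 1.81 + 2×1.03 = 3.87 m. Hydraulic radius R = A/P = 1.864/3.87 = 0.4817 m. Q_A = (1/0.02)·1.864·0.4817^(2/3)·√0.00085 = 1.67 m³/s.
Channel B: For a circular section of diameter D = 2.19 m at depth y = 0.909 m, the central angle is θ = 2 arccos(1 − 2y/D) = 2.8 rad. Then A = (D²/8)(θ − sin θ) = 1.478 m² and P = Dθ/2 = 3.066 m. Hydraulic radius R = A/P = 1.478/3.066 = 0.482 m. Q_B = (1/0.02)·1.478·0.482^(2/3)·√0.00085 = 1.325 m³/s.
Q_A = 1.67 m³/s vs Q_B = 1.325 m³/s, so channel A carries more.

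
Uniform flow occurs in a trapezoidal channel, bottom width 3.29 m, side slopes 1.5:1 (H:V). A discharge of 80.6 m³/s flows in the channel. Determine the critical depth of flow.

y_c = 2.68 m

At critical depth, Q² T / (g A³) = 1, i.e. A³/T = Q²/g = 80.6²/9.81 = 662.2.
Try y = 2.96 m: A³/T = 984.3 — too large.
Try y = 2.03 m: A³/T = 226.7 — too small.
Try y = 2.68 m: A³/T = 663.6 — matches.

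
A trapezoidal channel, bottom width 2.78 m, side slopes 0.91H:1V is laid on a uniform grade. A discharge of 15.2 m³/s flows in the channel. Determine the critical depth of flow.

y_c = 1.26 m

At critical depth, Q² T / (g A³) = 1, i.e. A³/T = Q²/g = 15.2²/9.81 = 23.55.
At y = 1.48 m: A³/T = 41.62 — high.
At y = 0.911 m: A³/T = 8.008 — low.
At y = 1.26 m: A³/T = 23.87 — close enough.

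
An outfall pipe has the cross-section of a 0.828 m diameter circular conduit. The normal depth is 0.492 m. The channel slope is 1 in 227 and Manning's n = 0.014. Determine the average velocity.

For a circular section of diameter D = 0.828 m at depth y = 0.492 m, the central angle is θ = 2 arccos(1 − 2y/D) = 3.521 rad. Then A = (D²/8)(θ − sin θ) = 0.3334 m² and P = Dθ/2 = 1.458 m.
Hydraulic radius R = A/P = 0.3334/1.458 = 0.2288 m.
From Manning's equation, V = (1/n) R^(2/3) S^(1/2) = (1/0.014) × 0.2288^(2/3) × 0.004405^(1/2) = 1.77 m/s.

V = 1.77 m/s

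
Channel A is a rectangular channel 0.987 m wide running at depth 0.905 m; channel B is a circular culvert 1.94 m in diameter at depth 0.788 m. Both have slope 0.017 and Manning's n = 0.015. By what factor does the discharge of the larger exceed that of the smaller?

1.52

Channel A: Flow area A = b·y = 0.987 × 0.905 = 0.8932 m². Wetted perimeter P = b + 2y = 0.987 + 2×0.905 = 2.797 m. Hydraulic radius R = A/P = 0.8932/2.797 = 0.3194 m. Q_A = (1/0.015)·0.8932·0.3194^(2/3)·√0.017 = 3.628 m³/s.
Channel B: For a circular section of diameter D = 1.94 m at depth y = 0.788 m, the central angle is θ = 2 arccos(1 − 2y/D) = 2.764 rad. Then A = (D²/8)(θ − sin θ) = 1.127 m² and P = Dθ/2 = 2.681 m. Hydraulic radius R = A/P = 1.127/2.681 = 0.4203 m. Q_B = (1/0.015)·1.127·0.4203^(2/3)·√0.017 = 5.497 m³/s.
The larger discharge is 5.497 m³/s and the smaller is 3.628 m³/s; the ratio is 1.52.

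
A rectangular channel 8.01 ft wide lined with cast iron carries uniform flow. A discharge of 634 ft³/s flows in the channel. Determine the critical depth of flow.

For a rectangular channel, critical depth y_c = (q²/g)^(1/3) where q = Q/b = 634/8.01 = 79.15 ft²/s.
So y_c = (79.15²/32.2)^(1/3) = 5.79 ft.

y_c = 5.79 ft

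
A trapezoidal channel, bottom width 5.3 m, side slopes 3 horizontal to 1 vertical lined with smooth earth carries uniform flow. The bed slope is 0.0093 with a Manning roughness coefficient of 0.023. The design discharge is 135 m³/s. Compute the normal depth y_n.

Manning's equation rearranged: A R^(2/3) = nQ / (1·√S) = 0.023 × 135 / (√0.0093) = 32.2.
At y = 2.6 m: A R^(2/3) = 45.94 — too large.
At y = 1.51 m: A R^(2/3) = 14.84 — too small.
At y = 2.2 m: A R^(2/3) = 32.18 — matches.

y_n = 2.2 m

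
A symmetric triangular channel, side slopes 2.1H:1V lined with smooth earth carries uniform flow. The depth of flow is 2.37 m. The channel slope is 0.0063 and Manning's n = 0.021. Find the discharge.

Q = 46.6 m³/s

For a triangular section with side slope z = 2.1: A = zy² = 2.1×2.37² = 11.8 m²; P = 2y√(1+z²) = 2×2.37×2.326 = 11.02 m.
Hydraulic radius R = A/P = 11.8/11.02 = 1.07 m.
Manning's equation: Q = (1/n) A R^(2/3) S^(1/2) = (1/0.021) × 11.8 × 1.07^(2/3) × 0.0063^(1/2) = 46.6 m³/s.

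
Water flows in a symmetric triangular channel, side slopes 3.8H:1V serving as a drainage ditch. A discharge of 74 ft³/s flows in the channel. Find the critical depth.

At critical depth, Q² T / (g A³) = 1, i.e. A³/T = Q²/g = 74²/32.2 = 170.1.
Trying y = 1.5 ft: A³/T = 54.83 — low.
Trying y = 2.24 ft: A³/T = 407.2 — high.
Trying y = 1.88 ft: A³/T = 169.6 — matches.

y_c = 1.88 ft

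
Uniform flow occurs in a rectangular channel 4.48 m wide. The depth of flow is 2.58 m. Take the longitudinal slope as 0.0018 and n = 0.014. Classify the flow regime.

subcritical

Flow area A = b·y = 4.48 × 2.58 = 11.56 m². Wetted perimeter P = b + 2y = 4.48 + 2×2.58 = 9.64 m.
Hydraulic radius R = A/P = 11.56/9.64 = 1.199 m.
V = (1/n) R^(2/3) √S = (1/0.014) × 1.199^(2/3) × √0.0018 = 3.42 m/s. Hydraulic depth D_h = A/T = 11.56/4.48 = 2.58 m.
Froude number Fr = V/√(g·D_h) = 3.42/√(9.81×2.58) = 0.68, which is less than 1, so the flow is subcritical.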